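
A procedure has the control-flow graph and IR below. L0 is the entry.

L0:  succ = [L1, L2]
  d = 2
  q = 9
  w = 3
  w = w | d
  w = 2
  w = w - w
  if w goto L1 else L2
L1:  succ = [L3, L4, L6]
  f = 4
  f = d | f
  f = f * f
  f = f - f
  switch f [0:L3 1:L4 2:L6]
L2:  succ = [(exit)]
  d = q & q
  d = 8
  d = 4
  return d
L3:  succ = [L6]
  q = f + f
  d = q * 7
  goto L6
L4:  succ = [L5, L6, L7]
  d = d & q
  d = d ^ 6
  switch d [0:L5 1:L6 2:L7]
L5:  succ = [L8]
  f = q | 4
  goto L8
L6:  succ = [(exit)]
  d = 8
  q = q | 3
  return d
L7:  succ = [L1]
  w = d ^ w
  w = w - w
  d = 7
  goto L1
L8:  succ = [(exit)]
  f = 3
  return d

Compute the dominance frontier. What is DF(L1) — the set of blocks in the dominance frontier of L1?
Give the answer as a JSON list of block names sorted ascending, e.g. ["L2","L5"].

Answer: ["L1"]

Derivation:
idom tree: L1←L0 L2←L0 L3←L1 L4←L1 L5←L4 L6←L1 L7←L4 L8←L5
Dom∩ at merges:
  L1: preds {L0,L7}: {L0} ∩ {L0,L1,L4,L7} = {L0}; idom=L0
  L6: preds {L1,L3,L4}: {L0,L1} ∩ {L0,L1,L3} ∩ {L0,L1,L4} = {L0,L1}; idom=L1

DF walk-up:
  L1←L0: walk · to L0
  L1←L7: walk L7→L4→L1 to L0
  L6←L1: walk · to L1
  L6←L3: walk L3 to L1
  L6←L4: walk L4 to L1
  L0 → ∅
  L1 → {L1}
  L2 → ∅
  L3 → {L6}
  L4 → {L1,L6}
  L5 → ∅
  L6 → ∅
  L7 → {L1}
  L8 → ∅

DF(L1) = ["L1"]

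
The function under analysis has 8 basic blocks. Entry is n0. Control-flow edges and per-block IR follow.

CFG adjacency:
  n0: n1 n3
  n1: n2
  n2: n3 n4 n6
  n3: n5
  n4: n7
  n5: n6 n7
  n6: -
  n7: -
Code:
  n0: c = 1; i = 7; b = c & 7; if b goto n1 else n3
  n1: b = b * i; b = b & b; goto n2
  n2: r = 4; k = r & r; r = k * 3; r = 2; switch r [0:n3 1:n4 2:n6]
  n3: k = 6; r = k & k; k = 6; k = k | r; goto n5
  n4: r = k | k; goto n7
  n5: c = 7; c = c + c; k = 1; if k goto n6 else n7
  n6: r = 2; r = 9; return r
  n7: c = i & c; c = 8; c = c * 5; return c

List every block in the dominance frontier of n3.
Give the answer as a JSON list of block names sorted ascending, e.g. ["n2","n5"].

Answer: ["n6", "n7"]

Derivation:
idom tree: n1←n0 n2←n1 n3←n0 n4←n2 n5←n3 n6←n0 n7←n0
Dom∩ at merges:
  n3: preds {n0,n2}: {n0} ∩ {n0,n1,n2} = {n0}; idom=n0
  n6: preds {n2,n5}: {n0,n1,n2} ∩ {n0,n3,n5} = {n0}; idom=n0
  n7: preds {n4,n5}: {n0,n1,n2,n4} ∩ {n0,n3,n5} = {n0}; idom=n0

DF walk-up:
  n3←n0: walk · to n0
  n3←n2: walk n2→n1 to n0
  n6←n2: walk n2→n1 to n0
  n6←n5: walk n5→n3 to n0
  n7←n4: walk n4→n2→n1 to n0
  n7←n5: walk n5→n3 to n0
  n0: DF=∅
  n1: DF={n3,n6,n7}
  n2: DF={n3,n6,n7}
  n3: DF={n6,n7}
  n4: DF={n7}
  n5: DF={n6,n7}
  n6: DF=∅
  n7: DF=∅

DF(n3) = ["n6", "n7"]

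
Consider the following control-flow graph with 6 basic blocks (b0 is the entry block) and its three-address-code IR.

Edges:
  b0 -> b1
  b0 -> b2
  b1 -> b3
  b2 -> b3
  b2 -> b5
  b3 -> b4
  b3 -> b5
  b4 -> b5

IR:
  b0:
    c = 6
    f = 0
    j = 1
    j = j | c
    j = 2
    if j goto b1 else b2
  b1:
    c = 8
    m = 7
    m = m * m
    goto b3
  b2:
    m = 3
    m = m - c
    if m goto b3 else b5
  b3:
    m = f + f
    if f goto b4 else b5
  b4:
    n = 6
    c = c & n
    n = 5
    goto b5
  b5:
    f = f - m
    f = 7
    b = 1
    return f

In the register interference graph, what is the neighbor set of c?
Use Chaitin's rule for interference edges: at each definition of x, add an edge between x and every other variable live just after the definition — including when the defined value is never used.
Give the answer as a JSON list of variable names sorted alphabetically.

Per-block:
  b0: {c,f,j} / ∅
  b1: {c,m} / ∅
  b2: {m} / {c}
  b3: {m} / {f}
  b4: {c,n} / {c}
  b5: {b,f} / {f,m}

Live sets:
  b0: in=∅ out={c,f}
  b1: in={f} out={c,f}
  b2: in={c,f} out={c,f,m}
  b3: in={c,f} out={c,f,m}
  b4: in={c,f,m} out={f,m}
  b5: in={f,m} out=∅

Conflict graph:
  b↔{f}
  c↔{f,j,m,n}
  f↔{b,c,j,m,n}
  j↔{c,f}
  m↔{c,f,n}
  n↔{c,f,m}

N(c) = ["f", "j", "m", "n"]

Answer: ["f", "j", "m", "n"]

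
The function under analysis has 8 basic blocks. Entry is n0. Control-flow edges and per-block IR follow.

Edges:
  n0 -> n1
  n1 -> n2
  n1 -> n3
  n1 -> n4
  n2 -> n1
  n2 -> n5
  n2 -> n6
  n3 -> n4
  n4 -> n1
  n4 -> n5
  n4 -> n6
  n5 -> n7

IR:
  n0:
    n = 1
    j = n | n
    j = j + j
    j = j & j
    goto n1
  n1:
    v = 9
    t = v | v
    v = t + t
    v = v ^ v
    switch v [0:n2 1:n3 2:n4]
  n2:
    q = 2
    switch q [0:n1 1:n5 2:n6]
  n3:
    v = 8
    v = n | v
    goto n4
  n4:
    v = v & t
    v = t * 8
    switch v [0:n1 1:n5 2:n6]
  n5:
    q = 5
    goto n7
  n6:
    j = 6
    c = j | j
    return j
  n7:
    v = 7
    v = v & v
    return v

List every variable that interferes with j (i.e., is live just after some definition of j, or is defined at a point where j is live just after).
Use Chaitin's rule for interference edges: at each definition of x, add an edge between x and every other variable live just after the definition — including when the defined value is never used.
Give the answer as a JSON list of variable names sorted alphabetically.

def/use:
  n0 def {j,n} use ∅
  n1 def {t,v} use ∅
  n2 def {q} use ∅
  n3 def {v} use {n}
  n4 def {v} use {t,v}
  n5 def {q} use ∅
  n6 def {c,j} use ∅
  n7 def {v} use ∅

Backward fixpoint:
  n0: in=∅ out={n}
  n1: in={n} out={n,t,v}
  n2: in={n} out={n}
  n3: in={n,t} out={n,t,v}
  n4: in={n,t,v} out={n}
  n5: in=∅ out=∅
  n6: in=∅ out=∅
  n7: in=∅ out=∅

Conflict graph:
  c — {j}
  j — {c,n}
  n — {j,q,t,v}
  q — {n}
  t — {n,v}
  v — {n,t}

N(j) = ["c", "n"]

Answer: ["c", "n"]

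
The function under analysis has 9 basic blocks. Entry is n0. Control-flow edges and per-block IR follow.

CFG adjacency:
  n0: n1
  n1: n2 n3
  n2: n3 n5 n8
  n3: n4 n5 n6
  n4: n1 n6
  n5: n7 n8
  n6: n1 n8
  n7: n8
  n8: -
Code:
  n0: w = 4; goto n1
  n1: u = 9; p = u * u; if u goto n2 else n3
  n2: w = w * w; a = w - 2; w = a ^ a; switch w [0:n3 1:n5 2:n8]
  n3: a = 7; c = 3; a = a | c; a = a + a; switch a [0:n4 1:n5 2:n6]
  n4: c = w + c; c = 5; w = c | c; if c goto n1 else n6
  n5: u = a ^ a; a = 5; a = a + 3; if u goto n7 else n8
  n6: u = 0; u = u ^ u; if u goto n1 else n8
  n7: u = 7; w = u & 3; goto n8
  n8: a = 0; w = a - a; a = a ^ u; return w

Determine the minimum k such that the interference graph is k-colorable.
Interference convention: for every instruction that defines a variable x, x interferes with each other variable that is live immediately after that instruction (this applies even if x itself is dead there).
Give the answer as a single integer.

Per-block:
  n0: {w} / ∅
  n1: {p,u} / ∅
  n2: {a,w} / {w}
  n3: {a,c} / ∅
  n4: {c,w} / {c,w}
  n5: {a,u} / {a}
  n6: {u} / ∅
  n7: {u,w} / ∅
  n8: {a,w} / {u}

Liveness:
  n0: in=∅ out={w}
  n1: in={w} out={u,w}
  n2: in={u,w} out={a,u,w}
  n3: in={w} out={a,c,w}
  n4: in={c,w} out={w}
  n5: in={a} out={u}
  n6: in={w} out={u,w}
  n7: in=∅ out={u}
  n8: in={u} out=∅

Conflict graph:
  a↔{c,u,w}
  c↔{a,w}
  p↔{u,w}
  u↔{a,p,w}
  w↔{a,c,p,u}

Chromatic number:
  {a,c,w} pairwise interfere (3-clique) ⇒ χ ≥ 3
  3-colouring: c0={w}  c1={a,p}  c2={c,u}
  χ = 3

Answer: 3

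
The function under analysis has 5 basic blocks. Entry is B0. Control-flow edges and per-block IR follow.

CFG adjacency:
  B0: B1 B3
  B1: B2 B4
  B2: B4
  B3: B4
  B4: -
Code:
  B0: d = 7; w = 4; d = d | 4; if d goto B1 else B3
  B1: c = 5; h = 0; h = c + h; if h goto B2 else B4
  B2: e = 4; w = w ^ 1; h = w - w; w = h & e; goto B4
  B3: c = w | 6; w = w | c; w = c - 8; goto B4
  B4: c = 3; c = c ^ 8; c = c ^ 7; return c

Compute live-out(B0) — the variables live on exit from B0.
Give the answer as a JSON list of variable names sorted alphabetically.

Per-block:
  B0 def {d,w} use ∅
  B1 def {c,h} use ∅
  B2 def {e,h,w} use {w}
  B3 def {c,w} use {w}
  B4 def {c} use ∅

Liveness:
  live B0: ∅→{w}
  live B1: {w}→{w}
  live B2: {w}→∅
  live B3: {w}→∅
  live B4: ∅→∅

live-out(B0) = ["w"]

Answer: ["w"]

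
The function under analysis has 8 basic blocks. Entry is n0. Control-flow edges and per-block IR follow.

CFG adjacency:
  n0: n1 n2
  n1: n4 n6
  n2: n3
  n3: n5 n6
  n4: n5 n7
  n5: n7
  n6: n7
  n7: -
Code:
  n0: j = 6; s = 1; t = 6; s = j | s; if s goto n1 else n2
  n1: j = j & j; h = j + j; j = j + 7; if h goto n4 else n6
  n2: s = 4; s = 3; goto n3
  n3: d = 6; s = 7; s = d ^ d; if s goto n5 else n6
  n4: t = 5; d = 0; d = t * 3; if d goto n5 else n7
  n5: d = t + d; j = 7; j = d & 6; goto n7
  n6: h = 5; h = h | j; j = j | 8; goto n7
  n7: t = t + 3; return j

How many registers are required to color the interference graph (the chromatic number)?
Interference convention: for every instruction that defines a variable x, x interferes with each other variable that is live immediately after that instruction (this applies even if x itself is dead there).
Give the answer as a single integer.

Answer: 4

Analysis:
Per-block:
  n0: def={j,s,t} ue=∅
  n1: def={h,j} ue={j}
  n2: def={s} ue=∅
  n3: def={d,s} ue=∅
  n4: def={d,t} ue=∅
  n5: def={d,j} ue={d,t}
  n6: def={h,j} ue={j}
  n7: def={t} ue={j,t}

Liveness:
  n0 li=∅ lo={j,t}
  n1 li={j,t} lo={j,t}
  n2 li={j,t} lo={j,t}
  n3 li={j,t} lo={d,j,t}
  n4 li={j} lo={d,j,t}
  n5 li={d,t} lo={j,t}
  n6 li={j,t} lo={j,t}
  n7 li={j,t} lo=∅

Conflict graph:
  d: {j,s,t}
  h: {j,t}
  j: {d,h,s,t}
  s: {d,j,t}
  t: {d,h,j,s}

Chromatic number:
  lower bound: {d,j,s,t} mutually conflict ⇒ χ ≥ 4
  4-colouring: r0={j}  r1={t}  r2={d,h}  r3={s}
  χ = 4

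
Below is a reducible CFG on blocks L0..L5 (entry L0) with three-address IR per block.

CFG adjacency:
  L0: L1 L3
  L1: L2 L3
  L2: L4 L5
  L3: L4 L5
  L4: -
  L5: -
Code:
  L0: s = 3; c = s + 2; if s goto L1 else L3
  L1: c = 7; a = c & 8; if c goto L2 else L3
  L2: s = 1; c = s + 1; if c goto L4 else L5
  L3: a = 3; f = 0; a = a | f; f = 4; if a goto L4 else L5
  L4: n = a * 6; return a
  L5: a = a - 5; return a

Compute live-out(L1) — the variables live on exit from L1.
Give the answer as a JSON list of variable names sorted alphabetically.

Answer: ["a"]

Derivation:
Per-block:
  L0: def={c,s} ue=∅
  L1: def={a,c} ue=∅
  L2: def={c,s} ue=∅
  L3: def={a,f} ue=∅
  L4: def={n} ue={a}
  L5: def={a} ue={a}

Live sets:
  live L0: ∅→∅
  live L1: ∅→{a}
  live L2: {a}→{a}
  live L3: ∅→{a}
  live L4: {a}→∅
  live L5: {a}→∅

live-out(L1) = ["a"]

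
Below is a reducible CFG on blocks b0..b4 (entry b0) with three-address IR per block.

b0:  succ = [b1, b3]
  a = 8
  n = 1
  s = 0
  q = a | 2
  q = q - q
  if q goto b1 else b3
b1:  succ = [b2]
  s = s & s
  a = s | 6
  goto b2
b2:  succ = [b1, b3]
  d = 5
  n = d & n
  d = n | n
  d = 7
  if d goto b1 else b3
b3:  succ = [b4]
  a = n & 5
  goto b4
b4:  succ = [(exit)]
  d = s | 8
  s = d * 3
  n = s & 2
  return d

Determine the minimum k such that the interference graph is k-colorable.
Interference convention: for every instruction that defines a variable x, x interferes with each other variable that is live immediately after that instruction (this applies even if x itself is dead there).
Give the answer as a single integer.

Answer: 3

Working:
Per-block:
  b0 def {a,n,q,s} use ∅
  b1 def {a,s} use {s}
  b2 def {d,n} use {n}
  b3 def {a} use {n}
  b4 def {d,n,s} use {s}

Live sets:
  b0: in=∅ out={n,s}
  b1: in={n,s} out={n,s}
  b2: in={n,s} out={n,s}
  b3: in={n,s} out={s}
  b4: in={s} out=∅

Interfere edges:
  a: {n,s}
  d: {n,s}
  n: {a,d,q,s}
  q: {n,s}
  s: {a,d,n,q}

Colouring:
  lower bound: {a,n,s} mutually conflict ⇒ χ ≥ 3
  3-colouring: c0={n}  c1={s}  c2={a,d,q}
  χ = 3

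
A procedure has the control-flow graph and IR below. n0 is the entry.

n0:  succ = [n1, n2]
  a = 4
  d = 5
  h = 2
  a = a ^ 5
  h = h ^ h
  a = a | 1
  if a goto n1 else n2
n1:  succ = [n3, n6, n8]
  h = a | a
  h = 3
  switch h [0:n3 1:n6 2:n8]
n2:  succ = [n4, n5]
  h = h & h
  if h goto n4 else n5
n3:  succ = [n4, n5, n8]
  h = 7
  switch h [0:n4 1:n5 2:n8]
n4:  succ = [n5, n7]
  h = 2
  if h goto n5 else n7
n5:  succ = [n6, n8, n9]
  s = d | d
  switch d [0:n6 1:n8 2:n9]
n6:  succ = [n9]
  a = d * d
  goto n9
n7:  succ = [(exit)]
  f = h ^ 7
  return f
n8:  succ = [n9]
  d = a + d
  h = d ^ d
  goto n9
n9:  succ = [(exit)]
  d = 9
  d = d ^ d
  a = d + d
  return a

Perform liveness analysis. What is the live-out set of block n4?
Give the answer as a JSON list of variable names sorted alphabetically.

Block summaries:
  n0 def {a,d,h} use ∅
  n1 def {h} use {a}
  n2 def {h} use {h}
  n3 def {h} use ∅
  n4 def {h} use ∅
  n5 def {s} use {d}
  n6 def {a} use {d}
  n7 def {f} use {h}
  n8 def {d,h} use {a,d}
  n9 def {a,d} use ∅

Backward fixpoint:
  live n0: ∅→{a,d,h}
  live n1: {a,d}→{a,d}
  live n2: {a,d,h}→{a,d}
  live n3: {a,d}→{a,d}
  live n4: {a,d}→{a,d,h}
  live n5: {a,d}→{a,d}
  live n6: {d}→∅
  live n7: {h}→∅
  live n8: {a,d}→∅
  live n9: ∅→∅

live-out(n4) = ["a", "d", "h"]

Answer: ["a", "d", "h"]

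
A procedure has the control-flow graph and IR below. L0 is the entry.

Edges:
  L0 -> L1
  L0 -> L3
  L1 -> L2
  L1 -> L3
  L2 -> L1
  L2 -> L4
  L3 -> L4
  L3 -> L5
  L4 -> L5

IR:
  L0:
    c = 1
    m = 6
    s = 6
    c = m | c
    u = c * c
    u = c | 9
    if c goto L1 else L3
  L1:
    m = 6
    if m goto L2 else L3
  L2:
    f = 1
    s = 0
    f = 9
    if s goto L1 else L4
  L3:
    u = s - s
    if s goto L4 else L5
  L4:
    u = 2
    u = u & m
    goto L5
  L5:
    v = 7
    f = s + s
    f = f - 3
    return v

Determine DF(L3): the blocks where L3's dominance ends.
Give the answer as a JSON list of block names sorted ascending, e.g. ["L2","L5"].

Answer: ["L4", "L5"]

Derivation:
idom tree: L1←L0 L2←L1 L3←L0 L4←L0 L5←L0
Join-block Dom:
  L1: preds {L0,L2}: {L0} ∩ {L0,L1,L2} = {L0}; idom=L0
  L3: preds {L0,L1}: {L0} ∩ {L0,L1} = {L0}; idom=L0
  L4: preds {L2,L3}: {L0,L1,L2} ∩ {L0,L3} = {L0}; idom=L0
  L5: preds {L3,L4}: {L0,L3} ∩ {L0,L4} = {L0}; idom=L0

DF derivation:
  L1←L0: walk · to L0
  L1←L2: walk L2→L1 to L0
  L3←L0: walk · to L0
  L3←L1: walk L1 to L0
  L4←L2: walk L2→L1 to L0
  L4←L3: walk L3 to L0
  L5←L3: walk L3 to L0
  L5←L4: walk L4 to L0
  DF(L0)=∅
  DF(L1)={L1,L3,L4}
  DF(L2)={L1,L4}
  DF(L3)={L4,L5}
  DF(L4)={L5}
  DF(L5)=∅

DF(L3) = ["L4", "L5"]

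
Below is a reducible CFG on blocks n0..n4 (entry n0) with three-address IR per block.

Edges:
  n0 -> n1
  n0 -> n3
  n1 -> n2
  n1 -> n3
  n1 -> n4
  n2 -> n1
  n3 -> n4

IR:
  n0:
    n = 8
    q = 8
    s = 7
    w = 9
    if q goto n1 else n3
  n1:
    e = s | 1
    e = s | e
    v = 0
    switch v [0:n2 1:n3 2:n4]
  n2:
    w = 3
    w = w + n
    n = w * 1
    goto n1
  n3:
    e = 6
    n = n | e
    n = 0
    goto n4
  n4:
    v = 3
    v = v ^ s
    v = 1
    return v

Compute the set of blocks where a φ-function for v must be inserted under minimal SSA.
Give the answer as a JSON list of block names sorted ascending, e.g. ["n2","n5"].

idom tree: n1←n0 n2←n1 n3←n0 n4←n0
Join-block Dom:
  n1: preds {n0,n2}: {n0} ∩ {n0,n1,n2} = {n0}; idom=n0
  n3: preds {n0,n1}: {n0} ∩ {n0,n1} = {n0}; idom=n0
  n4: preds {n1,n3}: {n0,n1} ∩ {n0,n3} = {n0}; idom=n0

DF derivation:
  n1←n0: walk · to n0
  n1←n2: walk n2→n1 to n0
  n3←n0: walk · to n0
  n3←n1: walk n1 to n0
  n4←n1: walk n1 to n0
  n4←n3: walk n3 to n0
  n0: DF=∅
  n1: DF={n1,n3,n4}
  n2: DF={n1}
  n3: DF={n4}
  n4: DF=∅

φ for v: defs {n1,n4}
  DF⁺ = {n1,n3,n4}

Answer: ["n1", "n3", "n4"]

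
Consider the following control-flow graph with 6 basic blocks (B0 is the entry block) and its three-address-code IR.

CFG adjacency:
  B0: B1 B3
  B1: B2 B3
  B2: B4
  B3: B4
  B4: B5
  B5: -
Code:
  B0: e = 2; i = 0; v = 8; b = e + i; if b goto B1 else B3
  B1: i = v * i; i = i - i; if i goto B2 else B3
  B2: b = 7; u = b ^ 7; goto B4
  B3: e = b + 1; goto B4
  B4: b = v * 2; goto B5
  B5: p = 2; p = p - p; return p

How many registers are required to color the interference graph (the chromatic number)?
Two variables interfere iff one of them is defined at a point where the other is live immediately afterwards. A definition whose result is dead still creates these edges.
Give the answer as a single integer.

Answer: 3

Derivation:
def/use:
  B0: def={b,e,i,v} ue=∅
  B1: def={i} ue={i,v}
  B2: def={b,u} ue=∅
  B3: def={e} ue={b}
  B4: def={b} ue={v}
  B5: def={p} ue=∅

Live sets:
  B0 li=∅ lo={b,i,v}
  B1 li={b,i,v} lo={b,v}
  B2 li={v} lo={v}
  B3 li={b,v} lo={v}
  B4 li={v} lo=∅
  B5 li=∅ lo=∅

Conflict graph:
  b: {i,v}
  e: {i,v}
  i: {b,e,v}
  p: ∅
  u: {v}
  v: {b,e,i,u}

Colouring:
  {b,i,v} pairwise interfere (3-clique) ⇒ χ ≥ 3
  3-colouring: R0={p,v}  R1={i,u}  R2={b,e}
  χ = 3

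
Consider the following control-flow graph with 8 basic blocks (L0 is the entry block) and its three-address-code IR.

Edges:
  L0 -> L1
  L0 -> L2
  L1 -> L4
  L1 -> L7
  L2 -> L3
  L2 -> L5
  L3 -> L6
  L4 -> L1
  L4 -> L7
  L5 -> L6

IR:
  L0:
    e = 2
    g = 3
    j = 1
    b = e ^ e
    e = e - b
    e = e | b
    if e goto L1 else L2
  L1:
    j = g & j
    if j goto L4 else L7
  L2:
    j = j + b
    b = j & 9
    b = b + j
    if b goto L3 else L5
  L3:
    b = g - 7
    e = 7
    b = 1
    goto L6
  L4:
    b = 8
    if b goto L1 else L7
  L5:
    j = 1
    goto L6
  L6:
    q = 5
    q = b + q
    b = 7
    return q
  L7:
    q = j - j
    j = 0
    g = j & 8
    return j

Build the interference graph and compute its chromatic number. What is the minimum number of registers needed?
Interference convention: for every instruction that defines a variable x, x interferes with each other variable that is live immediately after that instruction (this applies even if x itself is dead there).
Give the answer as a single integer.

Answer: 4

Working:
def/use:
  L0 def {b,e,g,j} use ∅
  L1 def {j} use {g,j}
  L2 def {b,j} use {b,j}
  L3 def {b,e} use {g}
  L4 def {b} use ∅
  L5 def {j} use ∅
  L6 def {b,q} use {b}
  L7 def {g,j,q} use {j}

Live sets:
  L0: in=∅ out={b,g,j}
  L1: in={g,j} out={g,j}
  L2: in={b,g,j} out={b,g}
  L3: in={g} out={b}
  L4: in={g,j} out={g,j}
  L5: in={b} out={b}
  L6: in={b} out=∅
  L7: in={j} out=∅

Conflict graph:
  b — {e,g,j,q}
  e — {b,g,j}
  g — {b,e,j}
  j — {b,e,g}
  q — {b}

Registers:
  lower bound: {b,e,g,j} mutually conflict ⇒ χ ≥ 4
  4-colouring: c0={b}  c1={e,q}  c2={g}  c3={j}
  χ = 4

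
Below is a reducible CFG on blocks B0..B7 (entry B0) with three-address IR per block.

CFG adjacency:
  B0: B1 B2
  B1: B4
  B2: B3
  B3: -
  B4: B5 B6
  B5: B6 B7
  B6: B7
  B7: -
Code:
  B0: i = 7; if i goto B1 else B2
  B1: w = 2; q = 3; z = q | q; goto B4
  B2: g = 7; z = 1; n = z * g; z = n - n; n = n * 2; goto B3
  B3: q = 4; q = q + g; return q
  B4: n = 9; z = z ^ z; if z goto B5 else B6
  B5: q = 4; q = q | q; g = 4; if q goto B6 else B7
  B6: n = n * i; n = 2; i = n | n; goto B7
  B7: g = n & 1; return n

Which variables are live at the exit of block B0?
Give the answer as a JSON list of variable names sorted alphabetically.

Answer: ["i"]

Analysis:
Block summaries:
  B0: def={i} ue=∅
  B1: def={q,w,z} ue=∅
  B2: def={g,n,z} ue=∅
  B3: def={q} ue={g}
  B4: def={n,z} ue={z}
  B5: def={g,q} ue=∅
  B6: def={i,n} ue={i,n}
  B7: def={g} ue={n}

Backward fixpoint:
  B0: in=∅ out={i}
  B1: in={i} out={i,z}
  B2: in=∅ out={g}
  B3: in={g} out=∅
  B4: in={i,z} out={i,n}
  B5: in={i,n} out={i,n}
  B6: in={i,n} out={n}
  B7: in={n} out=∅

live-out(B0) = ["i"]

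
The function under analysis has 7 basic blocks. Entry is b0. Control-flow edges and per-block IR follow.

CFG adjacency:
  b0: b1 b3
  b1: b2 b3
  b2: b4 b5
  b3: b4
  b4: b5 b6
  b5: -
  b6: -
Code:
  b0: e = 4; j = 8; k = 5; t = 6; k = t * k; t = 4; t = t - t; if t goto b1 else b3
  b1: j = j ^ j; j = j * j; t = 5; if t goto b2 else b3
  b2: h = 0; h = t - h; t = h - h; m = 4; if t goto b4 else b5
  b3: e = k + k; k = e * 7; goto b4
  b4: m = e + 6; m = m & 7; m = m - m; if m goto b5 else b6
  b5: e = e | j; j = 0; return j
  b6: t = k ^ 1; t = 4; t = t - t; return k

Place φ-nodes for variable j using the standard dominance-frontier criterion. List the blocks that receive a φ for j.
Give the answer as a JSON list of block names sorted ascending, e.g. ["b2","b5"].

Answer: ["b3", "b4", "b5"]

Derivation:
idom tree: b1←b0 b2←b1 b3←b0 b4←b0 b5←b0 b6←b4
Dom∩ at merges:
  b3: preds {b0,b1}: {b0} ∩ {b0,b1} = {b0}; idom=b0
  b4: preds {b2,b3}: {b0,b1,b2} ∩ {b0,b3} = {b0}; idom=b0
  b5: preds {b2,b4}: {b0,b1,b2} ∩ {b0,b4} = {b0}; idom=b0

DF walk-up:
  b3←b0: walk · to b0
  b3←b1: walk b1 to b0
  b4←b2: walk b2→b1 to b0
  b4←b3: walk b3 to b0
  b5←b2: walk b2→b1 to b0
  b5←b4: walk b4 to b0
  b0 → ∅
  b1 → {b3,b4,b5}
  b2 → {b4,b5}
  b3 → {b4}
  b4 → {b5}
  b5 → ∅
  b6 → ∅

φ for j: defs {b0,b1,b5}
  DF⁺ = {b3,b4,b5}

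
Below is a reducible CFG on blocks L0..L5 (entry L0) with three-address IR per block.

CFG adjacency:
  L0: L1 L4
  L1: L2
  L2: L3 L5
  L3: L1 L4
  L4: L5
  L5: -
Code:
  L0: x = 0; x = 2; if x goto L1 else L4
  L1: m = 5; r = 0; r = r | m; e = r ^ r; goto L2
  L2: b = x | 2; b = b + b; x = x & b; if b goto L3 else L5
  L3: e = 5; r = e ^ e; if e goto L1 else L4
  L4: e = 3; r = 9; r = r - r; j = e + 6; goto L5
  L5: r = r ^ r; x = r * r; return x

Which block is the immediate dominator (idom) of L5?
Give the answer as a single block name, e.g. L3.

idom tree: L1←L0 L2←L1 L3←L2 L4←L0 L5←L0
Dom∩ at merges:
  L1: preds {L0,L3}: {L0} ∩ {L0,L1,L2,L3} = {L0}; idom=L0
  L4: preds {L0,L3}: {L0} ∩ {L0,L1,L2,L3} = {L0}; idom=L0
  L5: preds {L2,L4}: {L0,L1,L2} ∩ {L0,L4} = {L0}; idom=L0

idom(L5) = L0

Answer: L0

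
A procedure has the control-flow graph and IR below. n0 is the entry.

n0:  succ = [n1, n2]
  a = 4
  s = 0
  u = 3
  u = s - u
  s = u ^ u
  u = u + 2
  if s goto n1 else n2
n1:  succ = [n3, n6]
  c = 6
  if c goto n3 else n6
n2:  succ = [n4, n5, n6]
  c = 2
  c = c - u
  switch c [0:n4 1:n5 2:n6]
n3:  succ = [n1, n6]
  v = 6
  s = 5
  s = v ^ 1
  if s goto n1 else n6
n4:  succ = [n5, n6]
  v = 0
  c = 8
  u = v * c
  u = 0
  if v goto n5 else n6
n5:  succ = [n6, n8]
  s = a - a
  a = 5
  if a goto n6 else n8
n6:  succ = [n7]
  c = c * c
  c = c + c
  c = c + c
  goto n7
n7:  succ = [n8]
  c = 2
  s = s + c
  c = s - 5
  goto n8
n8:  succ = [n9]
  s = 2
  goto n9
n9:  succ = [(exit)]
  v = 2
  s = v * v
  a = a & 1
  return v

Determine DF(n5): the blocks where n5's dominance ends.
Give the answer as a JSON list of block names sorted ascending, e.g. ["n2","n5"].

Answer: ["n6", "n8"]

Working:
idom tree: n1←n0 n2←n0 n3←n1 n4←n2 n5←n2 n6←n0 n7←n6 n8←n0 n9←n8
Dom∩ at merges:
  n1: preds {n0,n3}: {n0} ∩ {n0,n1,n3} = {n0}; idom=n0
  n5: preds {n2,n4}: {n0,n2} ∩ {n0,n2,n4} = {n0,n2}; idom=n2
  n6: preds {n1,n2,n3,n4,n5}: {n0,n1} ∩ {n0,n2} ∩ {n0,n1,n3} ∩ {n0,n2,n4} ∩ {n0,n2,n5} = {n0}; idom=n0
  n8: preds {n5,n7}: {n0,n2,n5} ∩ {n0,n6,n7} = {n0}; idom=n0

Frontier:
  n1←n0: walk · to n0
  n1←n3: walk n3→n1 to n0
  n5←n2: walk · to n2
  n5←n4: walk n4 to n2
  n6←n1: walk n1 to n0
  n6←n2: walk n2 to n0
  n6←n3: walk n3→n1 to n0
  n6←n4: walk n4→n2 to n0
  n6←n5: walk n5→n2 to n0
  n8←n5: walk n5→n2 to n0
  n8←n7: walk n7→n6 to n0
  DF(n0)=∅
  DF(n1)={n1,n6}
  DF(n2)={n6,n8}
  DF(n3)={n1,n6}
  DF(n4)={n5,n6}
  DF(n5)={n6,n8}
  DF(n6)={n8}
  DF(n7)={n8}
  DF(n8)=∅
  DF(n9)=∅

DF(n5) = ["n6", "n8"]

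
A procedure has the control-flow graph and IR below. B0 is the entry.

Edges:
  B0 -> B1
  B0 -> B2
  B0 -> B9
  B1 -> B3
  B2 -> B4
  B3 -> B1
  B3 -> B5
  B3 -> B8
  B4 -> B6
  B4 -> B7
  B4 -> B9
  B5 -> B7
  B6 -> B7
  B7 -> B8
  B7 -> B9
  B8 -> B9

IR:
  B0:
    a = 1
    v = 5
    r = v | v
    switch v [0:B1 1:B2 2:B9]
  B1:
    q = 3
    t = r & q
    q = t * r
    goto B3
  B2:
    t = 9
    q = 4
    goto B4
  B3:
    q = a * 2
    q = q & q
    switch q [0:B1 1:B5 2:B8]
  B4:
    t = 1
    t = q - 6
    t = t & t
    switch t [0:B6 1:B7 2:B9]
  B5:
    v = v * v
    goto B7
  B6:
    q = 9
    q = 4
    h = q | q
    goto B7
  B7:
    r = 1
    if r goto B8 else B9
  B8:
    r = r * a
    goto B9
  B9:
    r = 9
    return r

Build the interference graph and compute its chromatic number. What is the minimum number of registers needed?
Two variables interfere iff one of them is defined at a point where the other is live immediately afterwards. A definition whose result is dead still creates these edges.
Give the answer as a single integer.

Answer: 5

Derivation:
Block summaries:
  B0: def={a,r,v} ue=∅
  B1: def={q,t} ue={r}
  B2: def={q,t} ue=∅
  B3: def={q} ue={a}
  B4: def={t} ue={q}
  B5: def={v} ue={v}
  B6: def={h,q} ue=∅
  B7: def={r} ue=∅
  B8: def={r} ue={a,r}
  B9: def={r} ue=∅

Live sets:
  B0: in=∅ out={a,r,v}
  B1: in={a,r,v} out={a,r,v}
  B2: in={a} out={a,q}
  B3: in={a,r,v} out={a,r,v}
  B4: in={a,q} out={a}
  B5: in={a,v} out={a}
  B6: in={a} out={a}
  B7: in={a} out={a,r}
  B8: in={a,r} out=∅
  B9: in=∅ out=∅

Interfere edges:
  a↔{h,q,r,t,v}
  h↔{a}
  q↔{a,r,t,v}
  r↔{a,q,t,v}
  t↔{a,q,r,v}
  v↔{a,q,r,t}

Registers:
  {a,q,r,t,v} pairwise interfere (5-clique) ⇒ χ ≥ 5
  5-colouring: R0={a}  R1={h,q}  R2={r}  R3={t}  R4={v}
  χ = 5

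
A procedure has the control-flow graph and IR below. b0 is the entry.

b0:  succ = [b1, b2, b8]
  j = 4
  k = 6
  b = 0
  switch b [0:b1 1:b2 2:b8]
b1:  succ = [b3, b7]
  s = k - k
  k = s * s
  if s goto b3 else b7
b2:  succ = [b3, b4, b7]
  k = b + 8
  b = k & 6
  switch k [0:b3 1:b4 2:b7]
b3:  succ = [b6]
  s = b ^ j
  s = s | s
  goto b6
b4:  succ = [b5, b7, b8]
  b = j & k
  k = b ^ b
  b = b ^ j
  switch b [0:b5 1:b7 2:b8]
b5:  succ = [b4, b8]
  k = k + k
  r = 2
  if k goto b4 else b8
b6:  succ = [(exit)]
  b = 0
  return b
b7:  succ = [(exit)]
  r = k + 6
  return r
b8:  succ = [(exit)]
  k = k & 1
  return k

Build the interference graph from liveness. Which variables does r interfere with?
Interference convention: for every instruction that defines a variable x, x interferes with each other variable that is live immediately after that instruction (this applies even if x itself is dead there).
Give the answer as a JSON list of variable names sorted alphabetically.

def/use:
  b0 def {b,j,k} use ∅
  b1 def {k,s} use {k}
  b2 def {b,k} use {b}
  b3 def {s} use {b,j}
  b4 def {b,k} use {j,k}
  b5 def {k,r} use {k}
  b6 def {b} use ∅
  b7 def {r} use {k}
  b8 def {k} use {k}

Liveness:
  b0: in=∅ out={b,j,k}
  b1: in={b,j,k} out={b,j,k}
  b2: in={b,j} out={b,j,k}
  b3: in={b,j} out=∅
  b4: in={j,k} out={j,k}
  b5: in={j,k} out={j,k}
  b6: in=∅ out=∅
  b7: in={k} out=∅
  b8: in={k} out=∅

Interfere edges:
  b↔{j,k,s}
  j↔{b,k,r,s}
  k↔{b,j,r,s}
  r↔{j,k}
  s↔{b,j,k}

N(r) = ["j", "k"]

Answer: ["j", "k"]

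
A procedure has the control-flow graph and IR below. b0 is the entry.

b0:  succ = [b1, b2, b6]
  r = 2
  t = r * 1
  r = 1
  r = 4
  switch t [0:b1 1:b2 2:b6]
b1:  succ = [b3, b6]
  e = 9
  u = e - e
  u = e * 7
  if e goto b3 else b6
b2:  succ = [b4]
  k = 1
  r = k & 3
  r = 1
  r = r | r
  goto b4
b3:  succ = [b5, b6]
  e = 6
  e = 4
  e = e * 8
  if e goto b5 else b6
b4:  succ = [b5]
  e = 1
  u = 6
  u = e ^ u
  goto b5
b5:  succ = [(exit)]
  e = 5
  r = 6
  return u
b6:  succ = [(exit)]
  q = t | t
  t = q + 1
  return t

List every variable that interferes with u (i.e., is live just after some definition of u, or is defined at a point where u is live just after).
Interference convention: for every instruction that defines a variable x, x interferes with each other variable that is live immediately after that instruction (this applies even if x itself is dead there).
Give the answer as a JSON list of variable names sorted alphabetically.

Answer: ["e", "r", "t"]

Analysis:
Per-block:
  b0 def {r,t} use ∅
  b1 def {e,u} use ∅
  b2 def {k,r} use ∅
  b3 def {e} use ∅
  b4 def {e,u} use ∅
  b5 def {e,r} use {u}
  b6 def {q,t} use {t}

Liveness:
  b0 li=∅ lo={t}
  b1 li={t} lo={t,u}
  b2 li=∅ lo=∅
  b3 li={t,u} lo={t,u}
  b4 li=∅ lo={u}
  b5 li={u} lo=∅
  b6 li={t} lo=∅

Interfere edges:
  e↔{t,u}
  k↔∅
  q↔∅
  r↔{t,u}
  t↔{e,r,u}
  u↔{e,r,t}

N(u) = ["e", "r", "t"]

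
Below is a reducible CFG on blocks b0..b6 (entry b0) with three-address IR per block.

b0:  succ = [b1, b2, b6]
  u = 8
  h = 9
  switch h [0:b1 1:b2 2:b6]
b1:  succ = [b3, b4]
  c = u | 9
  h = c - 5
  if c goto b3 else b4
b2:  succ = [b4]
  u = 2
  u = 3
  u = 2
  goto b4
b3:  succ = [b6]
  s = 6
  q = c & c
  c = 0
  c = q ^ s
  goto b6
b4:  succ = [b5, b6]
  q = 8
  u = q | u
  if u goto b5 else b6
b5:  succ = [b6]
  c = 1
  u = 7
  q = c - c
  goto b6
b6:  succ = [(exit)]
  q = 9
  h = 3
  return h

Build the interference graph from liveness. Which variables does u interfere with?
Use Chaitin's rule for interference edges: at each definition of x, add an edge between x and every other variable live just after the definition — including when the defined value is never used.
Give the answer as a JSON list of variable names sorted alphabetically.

Block summaries:
  b0 def {h,u} use ∅
  b1 def {c,h} use {u}
  b2 def {u} use ∅
  b3 def {c,q,s} use {c}
  b4 def {q,u} use {u}
  b5 def {c,q,u} use ∅
  b6 def {h,q} use ∅

Backward fixpoint:
  b0 li=∅ lo={u}
  b1 li={u} lo={c,u}
  b2 li=∅ lo={u}
  b3 li={c} lo=∅
  b4 li={u} lo=∅
  b5 li=∅ lo=∅
  b6 li=∅ lo=∅

Interfere edges:
  c — {h,q,s,u}
  h — {c,u}
  q — {c,s,u}
  s — {c,q}
  u — {c,h,q}

N(u) = ["c", "h", "q"]

Answer: ["c", "h", "q"]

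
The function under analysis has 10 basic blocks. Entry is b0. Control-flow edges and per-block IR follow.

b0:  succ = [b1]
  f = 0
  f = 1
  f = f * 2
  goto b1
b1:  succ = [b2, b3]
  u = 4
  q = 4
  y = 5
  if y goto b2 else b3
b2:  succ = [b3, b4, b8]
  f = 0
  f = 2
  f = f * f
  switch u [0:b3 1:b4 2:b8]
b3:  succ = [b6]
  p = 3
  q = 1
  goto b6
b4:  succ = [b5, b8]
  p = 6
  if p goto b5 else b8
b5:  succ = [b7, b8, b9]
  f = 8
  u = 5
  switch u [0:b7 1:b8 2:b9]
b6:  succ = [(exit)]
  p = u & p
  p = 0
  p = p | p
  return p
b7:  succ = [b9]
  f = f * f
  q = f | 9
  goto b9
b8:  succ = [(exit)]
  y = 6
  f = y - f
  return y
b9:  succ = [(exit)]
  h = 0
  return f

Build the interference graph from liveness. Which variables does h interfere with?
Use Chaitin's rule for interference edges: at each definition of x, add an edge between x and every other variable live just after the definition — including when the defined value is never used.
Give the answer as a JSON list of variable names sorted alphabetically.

Answer: ["f"]

Derivation:
Block summaries:
  b0: def={f} ue=∅
  b1: def={q,u,y} ue=∅
  b2: def={f} ue={u}
  b3: def={p,q} ue=∅
  b4: def={p} ue=∅
  b5: def={f,u} ue=∅
  b6: def={p} ue={p,u}
  b7: def={f,q} ue={f}
  b8: def={f,y} ue={f}
  b9: def={h} ue={f}

Backward fixpoint:
  b0: in=∅ out=∅
  b1: in=∅ out={u}
  b2: in={u} out={f,u}
  b3: in={u} out={p,u}
  b4: in={f} out={f}
  b5: in=∅ out={f}
  b6: in={p,u} out=∅
  b7: in={f} out={f}
  b8: in={f} out=∅
  b9: in={f} out=∅

Interference:
  f — {h,p,q,u,y}
  h — {f}
  p — {f,q,u}
  q — {f,p,u}
  u — {f,p,q,y}
  y — {f,u}

N(h) = ["f"]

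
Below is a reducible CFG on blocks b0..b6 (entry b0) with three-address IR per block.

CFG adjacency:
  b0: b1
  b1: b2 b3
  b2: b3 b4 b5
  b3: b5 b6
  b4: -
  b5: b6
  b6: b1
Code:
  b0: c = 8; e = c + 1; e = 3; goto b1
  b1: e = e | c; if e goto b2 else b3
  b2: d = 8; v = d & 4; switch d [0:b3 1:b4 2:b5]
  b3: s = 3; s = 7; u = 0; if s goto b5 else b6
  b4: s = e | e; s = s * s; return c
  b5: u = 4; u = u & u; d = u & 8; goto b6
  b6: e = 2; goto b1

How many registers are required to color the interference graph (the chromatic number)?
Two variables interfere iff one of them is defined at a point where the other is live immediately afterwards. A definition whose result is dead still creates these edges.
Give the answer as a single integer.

Per-block:
  b0 def {c,e} use ∅
  b1 def {e} use {c,e}
  b2 def {d,v} use ∅
  b3 def {s,u} use ∅
  b4 def {s} use {c,e}
  b5 def {d,u} use ∅
  b6 def {e} use ∅

Live sets:
  b0: in=∅ out={c,e}
  b1: in={c,e} out={c,e}
  b2: in={c,e} out={c,e}
  b3: in={c} out={c}
  b4: in={c,e} out=∅
  b5: in={c} out={c}
  b6: in={c} out={c,e}

Conflict graph:
  c: {d,e,s,u,v}
  d: {c,e,v}
  e: {c,d,v}
  s: {c,u}
  u: {c,s}
  v: {c,d,e}

Registers:
  {c,d,e,v} pairwise interfere (4-clique) ⇒ χ ≥ 4
  assign c→R0 d→R1 e→R2 s→R1 u→R2 v→R3 — no edge inside a register ⇒ χ ≤ 4
  χ = 4

Answer: 4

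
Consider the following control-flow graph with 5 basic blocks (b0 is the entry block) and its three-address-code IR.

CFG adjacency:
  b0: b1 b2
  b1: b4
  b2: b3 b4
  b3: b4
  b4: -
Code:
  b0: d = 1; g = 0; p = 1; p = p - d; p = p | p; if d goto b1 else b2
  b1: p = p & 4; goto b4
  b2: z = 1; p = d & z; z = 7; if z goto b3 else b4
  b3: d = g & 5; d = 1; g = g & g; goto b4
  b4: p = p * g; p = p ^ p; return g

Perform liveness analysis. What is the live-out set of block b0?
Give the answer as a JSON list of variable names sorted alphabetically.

Answer: ["d", "g", "p"]

Derivation:
def/use:
  b0 def {d,g,p} use ∅
  b1 def {p} use {p}
  b2 def {p,z} use {d}
  b3 def {d,g} use {g}
  b4 def {p} use {g,p}

Backward fixpoint:
  b0 li=∅ lo={d,g,p}
  b1 li={g,p} lo={g,p}
  b2 li={d,g} lo={g,p}
  b3 li={g,p} lo={g,p}
  b4 li={g,p} lo=∅

live-out(b0) = ["d", "g", "p"]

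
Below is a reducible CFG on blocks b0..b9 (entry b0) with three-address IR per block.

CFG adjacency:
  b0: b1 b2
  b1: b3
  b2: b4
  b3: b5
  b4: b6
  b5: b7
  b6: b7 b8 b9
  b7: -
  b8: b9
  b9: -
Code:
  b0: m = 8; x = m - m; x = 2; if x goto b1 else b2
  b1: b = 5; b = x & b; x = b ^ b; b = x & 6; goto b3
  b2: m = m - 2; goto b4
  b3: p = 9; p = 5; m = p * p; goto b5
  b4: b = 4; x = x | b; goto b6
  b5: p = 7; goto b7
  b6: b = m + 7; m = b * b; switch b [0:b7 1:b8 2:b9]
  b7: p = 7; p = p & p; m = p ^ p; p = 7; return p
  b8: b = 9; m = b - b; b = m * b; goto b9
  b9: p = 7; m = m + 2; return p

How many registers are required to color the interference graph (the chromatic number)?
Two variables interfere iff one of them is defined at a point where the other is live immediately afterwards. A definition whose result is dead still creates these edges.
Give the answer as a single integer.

def/use:
  b0: def={m,x} ue=∅
  b1: def={b,x} ue={x}
  b2: def={m} ue={m}
  b3: def={m,p} ue=∅
  b4: def={b,x} ue={x}
  b5: def={p} ue=∅
  b6: def={b,m} ue={m}
  b7: def={m,p} ue=∅
  b8: def={b,m} ue=∅
  b9: def={m,p} ue={m}

Live sets:
  b0: in=∅ out={m,x}
  b1: in={x} out=∅
  b2: in={m,x} out={m,x}
  b3: in=∅ out=∅
  b4: in={m,x} out={m}
  b5: in=∅ out=∅
  b6: in={m} out={m}
  b7: in=∅ out=∅
  b8: in=∅ out={m}
  b9: in={m} out=∅

Interfere edges:
  b: {m,x}
  m: {b,p,x}
  p: {m}
  x: {b,m}

Chromatic number:
  {b,m,x} pairwise interfere (3-clique) ⇒ χ ≥ 3
  assign b→c1 m→c0 p→c1 x→c2 — no edge inside a register ⇒ χ ≤ 3
  χ = 3

Answer: 3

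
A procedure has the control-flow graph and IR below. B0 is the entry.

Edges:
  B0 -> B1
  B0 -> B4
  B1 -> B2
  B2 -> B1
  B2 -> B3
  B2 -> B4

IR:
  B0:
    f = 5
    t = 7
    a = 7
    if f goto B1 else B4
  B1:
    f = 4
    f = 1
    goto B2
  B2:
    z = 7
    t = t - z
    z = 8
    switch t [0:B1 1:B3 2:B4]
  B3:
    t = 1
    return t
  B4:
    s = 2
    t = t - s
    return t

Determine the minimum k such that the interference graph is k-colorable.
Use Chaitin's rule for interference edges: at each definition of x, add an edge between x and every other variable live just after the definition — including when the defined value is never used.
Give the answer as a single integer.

Answer: 3

Analysis:
def/use:
  B0: {a,f,t} / ∅
  B1: {f} / ∅
  B2: {t,z} / {t}
  B3: {t} / ∅
  B4: {s,t} / {t}

Backward fixpoint:
  B0 li=∅ lo={t}
  B1 li={t} lo={t}
  B2 li={t} lo={t}
  B3 li=∅ lo=∅
  B4 li={t} lo=∅

Interference:
  a↔{f,t}
  f↔{a,t}
  s↔{t}
  t↔{a,f,s,z}
  z↔{t}

Registers:
  {a,f,t} pairwise interfere (3-clique) ⇒ χ ≥ 3
  assign a→R1 f→R2 s→R1 t→R0 z→R1 — no edge inside a register ⇒ χ ≤ 3
  χ = 3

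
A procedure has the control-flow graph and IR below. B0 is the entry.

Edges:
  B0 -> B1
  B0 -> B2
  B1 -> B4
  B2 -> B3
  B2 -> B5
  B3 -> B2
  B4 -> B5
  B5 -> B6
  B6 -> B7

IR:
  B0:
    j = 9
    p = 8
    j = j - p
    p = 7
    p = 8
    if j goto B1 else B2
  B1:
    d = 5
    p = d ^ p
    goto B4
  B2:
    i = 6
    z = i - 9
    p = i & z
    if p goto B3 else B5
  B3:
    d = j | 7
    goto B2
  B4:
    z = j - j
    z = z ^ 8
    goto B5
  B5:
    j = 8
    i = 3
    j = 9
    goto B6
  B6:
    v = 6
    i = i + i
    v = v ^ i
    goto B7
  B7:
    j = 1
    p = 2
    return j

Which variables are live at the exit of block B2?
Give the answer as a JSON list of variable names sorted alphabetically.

Block summaries:
  B0 def {j,p} use ∅
  B1 def {d,p} use {p}
  B2 def {i,p,z} use ∅
  B3 def {d} use {j}
  B4 def {z} use {j}
  B5 def {i,j} use ∅
  B6 def {i,v} use {i}
  B7 def {j,p} use ∅

Liveness:
  B0: in=∅ out={j,p}
  B1: in={j,p} out={j}
  B2: in={j} out={j}
  B3: in={j} out={j}
  B4: in={j} out=∅
  B5: in=∅ out={i}
  B6: in={i} out=∅
  B7: in=∅ out=∅

live-out(B2) = ["j"]

Answer: ["j"]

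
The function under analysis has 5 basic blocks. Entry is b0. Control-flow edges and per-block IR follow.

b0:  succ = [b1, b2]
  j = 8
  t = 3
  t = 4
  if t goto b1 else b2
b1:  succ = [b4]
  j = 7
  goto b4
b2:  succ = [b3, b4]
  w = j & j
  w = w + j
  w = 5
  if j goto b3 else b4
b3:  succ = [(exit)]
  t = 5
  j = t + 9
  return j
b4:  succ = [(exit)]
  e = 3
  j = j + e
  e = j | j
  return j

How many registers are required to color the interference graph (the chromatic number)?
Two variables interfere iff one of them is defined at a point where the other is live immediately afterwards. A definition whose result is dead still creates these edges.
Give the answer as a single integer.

def/use:
  b0: {j,t} / ∅
  b1: {j} / ∅
  b2: {w} / {j}
  b3: {j,t} / ∅
  b4: {e,j} / {j}

Liveness:
  b0 li=∅ lo={j}
  b1 li=∅ lo={j}
  b2 li={j} lo={j}
  b3 li=∅ lo=∅
  b4 li={j} lo=∅

Interference:
  e: {j}
  j: {e,t,w}
  t: {j}
  w: {j}

Registers:
  lower bound: {e,j} mutually conflict ⇒ χ ≥ 2
  2-colouring: r0={j}  r1={e,t,w}
  χ = 2

Answer: 2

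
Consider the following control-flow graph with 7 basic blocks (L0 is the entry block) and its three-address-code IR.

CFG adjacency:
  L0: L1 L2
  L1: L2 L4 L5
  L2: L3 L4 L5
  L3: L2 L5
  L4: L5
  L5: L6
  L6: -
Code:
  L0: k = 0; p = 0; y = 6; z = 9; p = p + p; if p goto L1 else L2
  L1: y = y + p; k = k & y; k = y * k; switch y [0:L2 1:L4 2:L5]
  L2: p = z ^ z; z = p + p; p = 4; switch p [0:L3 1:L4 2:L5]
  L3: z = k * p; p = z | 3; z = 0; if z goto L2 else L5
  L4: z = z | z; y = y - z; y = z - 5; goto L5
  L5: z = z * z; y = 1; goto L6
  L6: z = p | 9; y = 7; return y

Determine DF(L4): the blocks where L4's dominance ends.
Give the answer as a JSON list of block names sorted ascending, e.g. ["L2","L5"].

idom tree: L1←L0 L2←L0 L3←L2 L4←L0 L5←L0 L6←L5
Dom∩ at merges:
  L2: preds {L0,L1,L3}: {L0} ∩ {L0,L1} ∩ {L0,L2,L3} = {L0}; idom=L0
  L4: preds {L1,L2}: {L0,L1} ∩ {L0,L2} = {L0}; idom=L0
  L5: preds {L1,L2,L3,L4}: {L0,L1} ∩ {L0,L2} ∩ {L0,L2,L3} ∩ {L0,L4} = {L0}; idom=L0

DF walk-up:
  join L2 pred L0: · stop@L0
  join L2 pred L1: L1 stop@L0
  join L2 pred L3: L3→L2 stop@L0
  join L4 pred L1: L1 stop@L0
  join L4 pred L2: L2 stop@L0
  join L5 pred L1: L1 stop@L0
  join L5 pred L2: L2 stop@L0
  join L5 pred L3: L3→L2 stop@L0
  join L5 pred L4: L4 stop@L0
  DF(L0)=∅
  DF(L1)={L2,L4,L5}
  DF(L2)={L2,L4,L5}
  DF(L3)={L2,L5}
  DF(L4)={L5}
  DF(L5)=∅
  DF(L6)=∅

DF(L4) = ["L5"]

Answer: ["L5"]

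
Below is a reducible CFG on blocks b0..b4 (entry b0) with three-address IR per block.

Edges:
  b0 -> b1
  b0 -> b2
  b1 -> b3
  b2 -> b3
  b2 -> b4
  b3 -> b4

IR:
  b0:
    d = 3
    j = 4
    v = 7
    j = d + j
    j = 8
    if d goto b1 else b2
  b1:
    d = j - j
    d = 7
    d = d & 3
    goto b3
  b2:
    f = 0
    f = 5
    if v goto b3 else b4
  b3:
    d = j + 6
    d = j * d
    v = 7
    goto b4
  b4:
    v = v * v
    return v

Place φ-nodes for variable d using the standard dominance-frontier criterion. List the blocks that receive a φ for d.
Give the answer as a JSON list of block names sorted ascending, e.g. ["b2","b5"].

idom tree: b1←b0 b2←b0 b3←b0 b4←b0
Join-block Dom:
  b3: preds {b1,b2}: {b0,b1} ∩ {b0,b2} = {b0}; idom=b0
  b4: preds {b2,b3}: {b0,b2} ∩ {b0,b3} = {b0}; idom=b0

DF walk-up:
  join b3 pred b1: b1 stop@b0
  join b3 pred b2: b2 stop@b0
  join b4 pred b2: b2 stop@b0
  join b4 pred b3: b3 stop@b0
  DF(b0)=∅
  DF(b1)={b3}
  DF(b2)={b3,b4}
  DF(b3)={b4}
  DF(b4)=∅

φ for d: defs {b0,b1,b3}
  DF⁺ = {b3,b4}

Answer: ["b3", "b4"]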